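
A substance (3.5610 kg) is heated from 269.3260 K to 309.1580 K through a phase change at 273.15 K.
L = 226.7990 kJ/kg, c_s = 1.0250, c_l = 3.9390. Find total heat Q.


Q1 (sensible, solid) = 3.5610 * 1.0250 * 3.8240 = 13.9577 kJ
Q2 (latent) = 3.5610 * 226.7990 = 807.6312 kJ
Q3 (sensible, liquid) = 3.5610 * 3.9390 * 36.0080 = 505.0763 kJ
Q_total = 1326.6652 kJ

1326.6652 kJ


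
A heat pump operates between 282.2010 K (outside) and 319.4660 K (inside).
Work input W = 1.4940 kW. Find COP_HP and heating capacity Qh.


COP = 319.4660 / 37.2650 = 8.5728
Qh = 8.5728 * 1.4940 = 12.8078 kW

COP = 8.5728, Qh = 12.8078 kW


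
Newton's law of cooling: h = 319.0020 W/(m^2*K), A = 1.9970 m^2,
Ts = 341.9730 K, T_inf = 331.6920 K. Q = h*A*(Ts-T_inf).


dT = 10.2810 K
Q = 319.0020 * 1.9970 * 10.2810 = 6549.4801 W

6549.4801 W


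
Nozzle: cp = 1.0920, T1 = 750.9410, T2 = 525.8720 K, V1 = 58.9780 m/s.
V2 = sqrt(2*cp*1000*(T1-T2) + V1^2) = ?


dT = 225.0690 K
2*cp*1000*dT = 491550.6960
V1^2 = 3478.4045
V2 = sqrt(495029.1005) = 703.5830 m/s

703.5830 m/s


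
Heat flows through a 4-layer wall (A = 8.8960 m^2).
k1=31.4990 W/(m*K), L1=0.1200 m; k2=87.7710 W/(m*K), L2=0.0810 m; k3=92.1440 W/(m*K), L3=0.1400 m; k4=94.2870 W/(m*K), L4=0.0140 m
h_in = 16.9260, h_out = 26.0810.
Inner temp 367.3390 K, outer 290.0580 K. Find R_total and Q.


R_conv_in = 1/(16.9260*8.8960) = 0.0066
R_1 = 0.1200/(31.4990*8.8960) = 0.0004
R_2 = 0.0810/(87.7710*8.8960) = 0.0001
R_3 = 0.1400/(92.1440*8.8960) = 0.0002
R_4 = 0.0140/(94.2870*8.8960) = 1.6691e-05
R_conv_out = 1/(26.0810*8.8960) = 0.0043
R_total = 0.0117 K/W
Q = 77.2810 / 0.0117 = 6621.7588 W

R_total = 0.0117 K/W, Q = 6621.7588 W


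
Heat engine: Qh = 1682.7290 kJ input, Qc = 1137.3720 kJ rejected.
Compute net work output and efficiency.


W = 1682.7290 - 1137.3720 = 545.3570 kJ
eta = 545.3570 / 1682.7290 = 0.3241 = 32.4091%

W = 545.3570 kJ, eta = 32.4091%


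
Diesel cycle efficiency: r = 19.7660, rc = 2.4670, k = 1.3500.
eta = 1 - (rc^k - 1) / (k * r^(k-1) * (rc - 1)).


r^(k-1) = 2.8417
rc^k = 3.3840
eta = 0.5764 = 57.6388%

57.6388%


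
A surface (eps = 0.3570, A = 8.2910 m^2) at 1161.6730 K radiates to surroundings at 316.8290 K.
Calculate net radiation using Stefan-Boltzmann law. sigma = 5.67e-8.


T^4 = 1.8211e+12
Tsurr^4 = 1.0076e+10
Q = 0.3570 * 5.67e-8 * 8.2910 * 1.8110e+12 = 303937.3895 W

303937.3895 W


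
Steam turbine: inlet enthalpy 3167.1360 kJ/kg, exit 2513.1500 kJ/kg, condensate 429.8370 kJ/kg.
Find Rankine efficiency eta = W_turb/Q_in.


W = 653.9860 kJ/kg
Q_in = 2737.2990 kJ/kg
eta = 0.2389 = 23.8917%

eta = 23.8917%


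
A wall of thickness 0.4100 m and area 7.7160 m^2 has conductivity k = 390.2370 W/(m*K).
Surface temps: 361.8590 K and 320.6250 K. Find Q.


dT = 41.2340 K
Q = 390.2370 * 7.7160 * 41.2340 / 0.4100 = 302825.3816 W

302825.3816 W


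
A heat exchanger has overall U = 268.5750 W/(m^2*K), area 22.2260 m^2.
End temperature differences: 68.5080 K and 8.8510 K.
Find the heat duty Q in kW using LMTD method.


LMTD = 29.1519 K
Q = 268.5750 * 22.2260 * 29.1519 = 174017.7367 W = 174.0177 kW

174.0177 kW


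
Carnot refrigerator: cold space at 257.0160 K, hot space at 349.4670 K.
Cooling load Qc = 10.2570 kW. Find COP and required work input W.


COP = 257.0160 / 92.4510 = 2.7800
W = 10.2570 / 2.7800 = 3.6895 kW

COP = 2.7800, W = 3.6895 kW


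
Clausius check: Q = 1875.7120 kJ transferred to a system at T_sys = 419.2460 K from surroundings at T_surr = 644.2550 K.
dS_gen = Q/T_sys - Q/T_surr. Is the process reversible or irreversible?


dS_sys = 1875.7120/419.2460 = 4.4740 kJ/K
dS_surr = -1875.7120/644.2550 = -2.9114 kJ/K
dS_gen = 4.4740 - 2.9114 = 1.5626 kJ/K (irreversible)

dS_gen = 1.5626 kJ/K, irreversible


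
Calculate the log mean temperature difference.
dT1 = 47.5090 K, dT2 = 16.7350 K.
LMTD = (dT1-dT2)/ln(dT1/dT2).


dT1/dT2 = 2.8389
ln(dT1/dT2) = 1.0434
LMTD = 30.7740 / 1.0434 = 29.4935 K

29.4935 K


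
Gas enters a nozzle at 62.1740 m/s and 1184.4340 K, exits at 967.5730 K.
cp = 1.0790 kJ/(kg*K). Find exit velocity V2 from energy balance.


dT = 216.8610 K
2*cp*1000*dT = 467986.0380
V1^2 = 3865.6063
V2 = sqrt(471851.6443) = 686.9146 m/s

686.9146 m/s


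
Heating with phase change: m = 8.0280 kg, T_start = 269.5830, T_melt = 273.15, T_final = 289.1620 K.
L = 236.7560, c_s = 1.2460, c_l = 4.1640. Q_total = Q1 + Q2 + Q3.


Q1 (sensible, solid) = 8.0280 * 1.2460 * 3.5670 = 35.6803 kJ
Q2 (latent) = 8.0280 * 236.7560 = 1900.6772 kJ
Q3 (sensible, liquid) = 8.0280 * 4.1640 * 16.0120 = 535.2586 kJ
Q_total = 2471.6161 kJ

2471.6161 kJ


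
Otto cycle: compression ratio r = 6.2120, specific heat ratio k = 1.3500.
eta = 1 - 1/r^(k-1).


r^(k-1) = 1.8951
eta = 1 - 1/1.8951 = 0.4723 = 47.2322%

47.2322%


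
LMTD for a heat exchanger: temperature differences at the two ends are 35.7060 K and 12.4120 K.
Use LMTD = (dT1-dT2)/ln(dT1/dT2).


dT1/dT2 = 2.8767
ln(dT1/dT2) = 1.0567
LMTD = 23.2940 / 1.0567 = 22.0450 K

22.0450 K


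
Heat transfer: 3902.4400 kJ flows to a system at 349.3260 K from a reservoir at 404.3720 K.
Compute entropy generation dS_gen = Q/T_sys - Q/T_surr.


dS_sys = 3902.4400/349.3260 = 11.1713 kJ/K
dS_surr = -3902.4400/404.3720 = -9.6506 kJ/K
dS_gen = 11.1713 - 9.6506 = 1.5207 kJ/K (irreversible)

dS_gen = 1.5207 kJ/K, irreversible


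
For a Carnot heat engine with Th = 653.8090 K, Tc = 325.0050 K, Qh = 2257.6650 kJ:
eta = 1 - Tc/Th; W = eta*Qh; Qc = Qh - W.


eta = 1 - 325.0050/653.8090 = 0.5029
W = 0.5029 * 2257.6650 = 1135.3917 kJ
Qc = 2257.6650 - 1135.3917 = 1122.2733 kJ

eta = 50.2905%, W = 1135.3917 kJ, Qc = 1122.2733 kJ


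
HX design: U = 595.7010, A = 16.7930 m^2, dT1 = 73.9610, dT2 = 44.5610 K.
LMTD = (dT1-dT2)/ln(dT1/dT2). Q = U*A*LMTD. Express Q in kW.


LMTD = 58.0249 K
Q = 595.7010 * 16.7930 * 58.0249 = 580458.4488 W = 580.4584 kW

580.4584 kW


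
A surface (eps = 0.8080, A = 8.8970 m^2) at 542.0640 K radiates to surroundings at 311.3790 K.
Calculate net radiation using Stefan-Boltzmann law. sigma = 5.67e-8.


T^4 = 8.6338e+10
Tsurr^4 = 9.4006e+09
Q = 0.8080 * 5.67e-8 * 8.8970 * 7.6937e+10 = 31359.9686 W

31359.9686 W


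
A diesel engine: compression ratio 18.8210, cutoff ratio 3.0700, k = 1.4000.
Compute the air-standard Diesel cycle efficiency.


r^(k-1) = 3.2349
rc^k = 4.8083
eta = 0.5938 = 59.3764%

59.3764%


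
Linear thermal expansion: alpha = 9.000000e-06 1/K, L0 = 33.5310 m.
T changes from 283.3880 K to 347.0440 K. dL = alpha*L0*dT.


dT = 63.6560 K
dL = 9.000000e-06 * 33.5310 * 63.6560 = 0.019210 m
L_final = 33.550210 m

dL = 0.019210 m


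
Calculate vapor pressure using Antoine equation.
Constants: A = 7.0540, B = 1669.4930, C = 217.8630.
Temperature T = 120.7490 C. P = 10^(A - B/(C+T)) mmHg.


C+T = 338.6120
B/(C+T) = 4.9304
log10(P) = 7.0540 - 4.9304 = 2.1236
P = 10^2.1236 = 132.9226 mmHg

132.9226 mmHg


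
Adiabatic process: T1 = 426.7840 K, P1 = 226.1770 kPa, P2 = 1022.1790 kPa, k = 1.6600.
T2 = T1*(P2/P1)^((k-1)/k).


(k-1)/k = 0.3976
(P2/P1)^exp = 1.8216
T2 = 426.7840 * 1.8216 = 777.4295 K

777.4295 K


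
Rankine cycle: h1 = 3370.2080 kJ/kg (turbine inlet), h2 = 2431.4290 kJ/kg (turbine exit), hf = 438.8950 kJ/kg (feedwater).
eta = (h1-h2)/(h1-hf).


W = 938.7790 kJ/kg
Q_in = 2931.3130 kJ/kg
eta = 0.3203 = 32.0259%

eta = 32.0259%


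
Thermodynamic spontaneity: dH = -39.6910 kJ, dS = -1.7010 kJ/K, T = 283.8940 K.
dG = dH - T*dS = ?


T*dS = 283.8940 * -1.7010 = -482.9037 kJ
dG = -39.6910 + 482.9037 = 443.2127 kJ (non-spontaneous)

dG = 443.2127 kJ, non-spontaneous


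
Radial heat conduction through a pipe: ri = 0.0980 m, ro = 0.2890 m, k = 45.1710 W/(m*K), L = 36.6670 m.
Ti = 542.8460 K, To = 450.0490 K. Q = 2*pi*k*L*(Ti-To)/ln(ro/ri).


dT = 92.7970 K
ln(ro/ri) = 1.0815
Q = 2*pi*45.1710*36.6670*92.7970 / 1.0815 = 892973.8580 W

892973.8580 W


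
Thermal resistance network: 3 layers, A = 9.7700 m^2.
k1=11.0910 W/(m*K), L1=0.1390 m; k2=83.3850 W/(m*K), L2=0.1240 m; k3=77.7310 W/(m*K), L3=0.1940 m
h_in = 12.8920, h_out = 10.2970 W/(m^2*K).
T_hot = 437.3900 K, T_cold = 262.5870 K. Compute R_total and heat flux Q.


R_conv_in = 1/(12.8920*9.7700) = 0.0079
R_1 = 0.1390/(11.0910*9.7700) = 0.0013
R_2 = 0.1240/(83.3850*9.7700) = 0.0002
R_3 = 0.1940/(77.7310*9.7700) = 0.0003
R_conv_out = 1/(10.2970*9.7700) = 0.0099
R_total = 0.0196 K/W
Q = 174.8030 / 0.0196 = 8932.2016 W

R_total = 0.0196 K/W, Q = 8932.2016 W


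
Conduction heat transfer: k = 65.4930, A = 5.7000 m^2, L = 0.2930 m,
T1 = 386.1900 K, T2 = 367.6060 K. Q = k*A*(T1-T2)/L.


dT = 18.5840 K
Q = 65.4930 * 5.7000 * 18.5840 / 0.2930 = 23677.7983 W

23677.7983 W


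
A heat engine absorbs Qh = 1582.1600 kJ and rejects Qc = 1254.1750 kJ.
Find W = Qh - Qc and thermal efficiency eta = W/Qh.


W = 1582.1600 - 1254.1750 = 327.9850 kJ
eta = 327.9850 / 1582.1600 = 0.2073 = 20.7302%

W = 327.9850 kJ, eta = 20.7302%


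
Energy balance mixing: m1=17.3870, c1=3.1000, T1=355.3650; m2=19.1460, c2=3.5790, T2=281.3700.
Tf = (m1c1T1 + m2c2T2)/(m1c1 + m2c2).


num = 38434.5337
den = 122.4232
Tf = 313.9480 K

313.9480 K


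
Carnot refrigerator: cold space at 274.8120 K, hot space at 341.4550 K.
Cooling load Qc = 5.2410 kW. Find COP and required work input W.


COP = 274.8120 / 66.6430 = 4.1236
W = 5.2410 / 4.1236 = 1.2710 kW

COP = 4.1236, W = 1.2710 kW


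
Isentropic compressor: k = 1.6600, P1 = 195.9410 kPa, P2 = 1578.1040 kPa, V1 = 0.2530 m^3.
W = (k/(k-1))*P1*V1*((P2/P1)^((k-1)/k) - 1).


(k-1)/k = 0.3976
(P2/P1)^exp = 2.2920
W = 2.5152 * 195.9410 * 0.2530 * (2.2920 - 1) = 161.0956 kJ

161.0956 kJ


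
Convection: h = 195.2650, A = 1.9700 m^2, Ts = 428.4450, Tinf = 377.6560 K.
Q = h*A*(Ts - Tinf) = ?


dT = 50.7890 K
Q = 195.2650 * 1.9700 * 50.7890 = 19537.1087 W

19537.1087 W


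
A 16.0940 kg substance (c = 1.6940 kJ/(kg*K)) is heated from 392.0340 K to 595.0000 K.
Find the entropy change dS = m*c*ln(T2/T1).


T2/T1 = 1.5177
ln(T2/T1) = 0.4172
dS = 16.0940 * 1.6940 * 0.4172 = 11.3746 kJ/K

11.3746 kJ/K


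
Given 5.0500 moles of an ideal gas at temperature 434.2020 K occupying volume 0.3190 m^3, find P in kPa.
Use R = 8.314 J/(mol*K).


P = nRT/V = 5.0500 * 8.314 * 434.2020 / 0.3190
= 18230.2749 / 0.3190 = 57148.1972 Pa = 57.1482 kPa

57.1482 kPa


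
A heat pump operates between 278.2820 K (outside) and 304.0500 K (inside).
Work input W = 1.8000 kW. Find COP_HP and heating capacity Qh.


COP = 304.0500 / 25.7680 = 11.7995
Qh = 11.7995 * 1.8000 = 21.2391 kW

COP = 11.7995, Qh = 21.2391 kW


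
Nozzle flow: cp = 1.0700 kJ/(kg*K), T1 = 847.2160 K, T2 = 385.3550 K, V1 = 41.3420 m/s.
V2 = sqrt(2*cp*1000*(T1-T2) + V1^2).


dT = 461.8610 K
2*cp*1000*dT = 988382.5400
V1^2 = 1709.1610
V2 = sqrt(990091.7010) = 995.0335 m/s

995.0335 m/s


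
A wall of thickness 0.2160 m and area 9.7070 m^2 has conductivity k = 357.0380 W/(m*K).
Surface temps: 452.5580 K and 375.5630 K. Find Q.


dT = 76.9950 K
Q = 357.0380 * 9.7070 * 76.9950 / 0.2160 = 1235401.8372 W

1235401.8372 W


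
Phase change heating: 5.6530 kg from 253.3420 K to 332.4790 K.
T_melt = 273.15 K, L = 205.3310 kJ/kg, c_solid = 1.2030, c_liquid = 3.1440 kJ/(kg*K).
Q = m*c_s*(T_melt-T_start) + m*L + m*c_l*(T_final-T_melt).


Q1 (sensible, solid) = 5.6530 * 1.2030 * 19.8080 = 134.7055 kJ
Q2 (latent) = 5.6530 * 205.3310 = 1160.7361 kJ
Q3 (sensible, liquid) = 5.6530 * 3.1440 * 59.3290 = 1054.4562 kJ
Q_total = 2349.8978 kJ

2349.8978 kJ


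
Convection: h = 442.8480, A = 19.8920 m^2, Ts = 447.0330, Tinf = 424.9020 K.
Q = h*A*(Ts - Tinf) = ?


dT = 22.1310 K
Q = 442.8480 * 19.8920 * 22.1310 = 194954.9095 W

194954.9095 W


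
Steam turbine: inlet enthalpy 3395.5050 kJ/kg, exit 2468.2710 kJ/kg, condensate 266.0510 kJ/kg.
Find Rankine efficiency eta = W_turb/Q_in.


W = 927.2340 kJ/kg
Q_in = 3129.4540 kJ/kg
eta = 0.2963 = 29.6293%

eta = 29.6293%


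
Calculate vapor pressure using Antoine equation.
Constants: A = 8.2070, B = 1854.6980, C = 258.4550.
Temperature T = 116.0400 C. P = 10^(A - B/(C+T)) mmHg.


C+T = 374.4950
B/(C+T) = 4.9525
log10(P) = 8.2070 - 4.9525 = 3.2545
P = 10^3.2545 = 1796.6739 mmHg

1796.6739 mmHg


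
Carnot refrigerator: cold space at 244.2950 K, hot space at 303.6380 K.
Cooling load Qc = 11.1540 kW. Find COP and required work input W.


COP = 244.2950 / 59.3430 = 4.1167
W = 11.1540 / 4.1167 = 2.7095 kW

COP = 4.1167, W = 2.7095 kW


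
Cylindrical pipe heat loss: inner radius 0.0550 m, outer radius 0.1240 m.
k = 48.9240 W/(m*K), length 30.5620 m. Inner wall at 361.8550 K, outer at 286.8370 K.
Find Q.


dT = 75.0180 K
ln(ro/ri) = 0.8129
Q = 2*pi*48.9240*30.5620*75.0180 / 0.8129 = 866934.1455 W

866934.1455 W


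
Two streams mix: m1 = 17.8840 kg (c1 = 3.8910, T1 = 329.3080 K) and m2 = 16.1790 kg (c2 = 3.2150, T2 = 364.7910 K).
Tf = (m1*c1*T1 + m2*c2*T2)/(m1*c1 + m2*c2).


num = 41890.2194
den = 121.6021
Tf = 344.4859 K

344.4859 K


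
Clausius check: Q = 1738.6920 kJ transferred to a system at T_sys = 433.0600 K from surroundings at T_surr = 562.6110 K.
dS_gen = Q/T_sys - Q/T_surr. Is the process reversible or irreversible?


dS_sys = 1738.6920/433.0600 = 4.0149 kJ/K
dS_surr = -1738.6920/562.6110 = -3.0904 kJ/K
dS_gen = 4.0149 - 3.0904 = 0.9245 kJ/K (irreversible)

dS_gen = 0.9245 kJ/K, irreversible


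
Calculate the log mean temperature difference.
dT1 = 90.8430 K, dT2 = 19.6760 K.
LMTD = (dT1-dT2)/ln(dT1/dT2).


dT1/dT2 = 4.6169
ln(dT1/dT2) = 1.5297
LMTD = 71.1670 / 1.5297 = 46.5225 K

46.5225 K


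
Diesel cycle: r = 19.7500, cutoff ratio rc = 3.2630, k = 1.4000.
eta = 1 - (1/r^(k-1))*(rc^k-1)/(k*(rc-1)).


r^(k-1) = 3.2978
rc^k = 5.2368
eta = 0.5945 = 59.4495%

59.4495%


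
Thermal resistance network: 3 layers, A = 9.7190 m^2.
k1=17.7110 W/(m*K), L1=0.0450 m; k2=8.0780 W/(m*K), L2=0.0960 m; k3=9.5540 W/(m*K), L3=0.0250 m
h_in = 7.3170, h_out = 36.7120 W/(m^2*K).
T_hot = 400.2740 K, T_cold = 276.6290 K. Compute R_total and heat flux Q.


R_conv_in = 1/(7.3170*9.7190) = 0.0141
R_1 = 0.0450/(17.7110*9.7190) = 0.0003
R_2 = 0.0960/(8.0780*9.7190) = 0.0012
R_3 = 0.0250/(9.5540*9.7190) = 0.0003
R_conv_out = 1/(36.7120*9.7190) = 0.0028
R_total = 0.0186 K/W
Q = 123.6450 / 0.0186 = 6641.1401 W

R_total = 0.0186 K/W, Q = 6641.1401 W


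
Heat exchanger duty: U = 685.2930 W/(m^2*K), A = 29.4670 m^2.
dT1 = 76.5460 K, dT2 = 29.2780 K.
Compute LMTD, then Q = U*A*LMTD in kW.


LMTD = 49.1834 K
Q = 685.2930 * 29.4670 * 49.1834 = 993186.9014 W = 993.1869 kW

993.1869 kW


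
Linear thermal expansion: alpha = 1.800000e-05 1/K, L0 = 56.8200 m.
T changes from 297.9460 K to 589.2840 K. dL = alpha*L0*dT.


dT = 291.3380 K
dL = 1.800000e-05 * 56.8200 * 291.3380 = 0.297969 m
L_final = 57.117969 m

dL = 0.297969 m


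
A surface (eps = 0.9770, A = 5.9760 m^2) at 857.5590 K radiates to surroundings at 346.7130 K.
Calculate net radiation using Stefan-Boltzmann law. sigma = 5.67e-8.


T^4 = 5.4082e+11
Tsurr^4 = 1.4450e+10
Q = 0.9770 * 5.67e-8 * 5.9760 * 5.2637e+11 = 174253.8476 W

174253.8476 W


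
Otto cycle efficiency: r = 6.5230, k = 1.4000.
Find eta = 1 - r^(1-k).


r^(k-1) = 2.1173
eta = 1 - 1/2.1173 = 0.5277 = 52.7697%

52.7697%


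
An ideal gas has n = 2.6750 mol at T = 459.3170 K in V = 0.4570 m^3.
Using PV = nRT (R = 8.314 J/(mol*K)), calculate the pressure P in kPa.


P = nRT/V = 2.6750 * 8.314 * 459.3170 / 0.4570
= 10215.1871 / 0.4570 = 22352.7070 Pa = 22.3527 kPa

22.3527 kPa


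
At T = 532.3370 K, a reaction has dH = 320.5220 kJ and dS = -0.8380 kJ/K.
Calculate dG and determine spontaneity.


T*dS = 532.3370 * -0.8380 = -446.0984 kJ
dG = 320.5220 + 446.0984 = 766.6204 kJ (non-spontaneous)

dG = 766.6204 kJ, non-spontaneous


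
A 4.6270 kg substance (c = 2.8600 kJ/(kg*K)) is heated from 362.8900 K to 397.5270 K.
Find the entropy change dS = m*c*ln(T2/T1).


T2/T1 = 1.0954
ln(T2/T1) = 0.0912
dS = 4.6270 * 2.8600 * 0.0912 = 1.2064 kJ/K

1.2064 kJ/K


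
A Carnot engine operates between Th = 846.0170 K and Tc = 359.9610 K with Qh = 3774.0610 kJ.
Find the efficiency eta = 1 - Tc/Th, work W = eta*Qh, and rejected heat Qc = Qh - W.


eta = 1 - 359.9610/846.0170 = 0.5745
W = 0.5745 * 3774.0610 = 2168.2838 kJ
Qc = 3774.0610 - 2168.2838 = 1605.7772 kJ

eta = 57.4523%, W = 2168.2838 kJ, Qc = 1605.7772 kJ


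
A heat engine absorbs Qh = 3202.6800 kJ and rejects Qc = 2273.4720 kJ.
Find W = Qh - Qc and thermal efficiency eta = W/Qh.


W = 3202.6800 - 2273.4720 = 929.2080 kJ
eta = 929.2080 / 3202.6800 = 0.2901 = 29.0135%

W = 929.2080 kJ, eta = 29.0135%


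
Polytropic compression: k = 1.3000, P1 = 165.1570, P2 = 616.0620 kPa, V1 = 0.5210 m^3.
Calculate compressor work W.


(k-1)/k = 0.2308
(P2/P1)^exp = 1.3550
W = 4.3333 * 165.1570 * 0.5210 * (1.3550 - 1) = 132.3661 kJ

132.3661 kJ


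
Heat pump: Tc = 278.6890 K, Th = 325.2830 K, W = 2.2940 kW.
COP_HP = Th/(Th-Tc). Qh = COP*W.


COP = 325.2830 / 46.5940 = 6.9812
Qh = 6.9812 * 2.2940 = 16.0149 kW

COP = 6.9812, Qh = 16.0149 kW


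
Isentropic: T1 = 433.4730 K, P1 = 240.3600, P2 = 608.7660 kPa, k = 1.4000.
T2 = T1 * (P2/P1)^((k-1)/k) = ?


(k-1)/k = 0.2857
(P2/P1)^exp = 1.3041
T2 = 433.4730 * 1.3041 = 565.2922 K

565.2922 K


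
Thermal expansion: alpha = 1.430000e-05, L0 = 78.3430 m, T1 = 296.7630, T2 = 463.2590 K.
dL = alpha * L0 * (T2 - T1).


dT = 166.4960 K
dL = 1.430000e-05 * 78.3430 * 166.4960 = 0.186526 m
L_final = 78.529526 m

dL = 0.186526 m


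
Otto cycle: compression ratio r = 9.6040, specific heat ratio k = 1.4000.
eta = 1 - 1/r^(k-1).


r^(k-1) = 2.4716
eta = 1 - 1/2.4716 = 0.5954 = 59.5406%

59.5406%


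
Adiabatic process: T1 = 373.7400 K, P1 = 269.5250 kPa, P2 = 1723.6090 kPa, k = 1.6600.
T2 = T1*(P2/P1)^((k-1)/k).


(k-1)/k = 0.3976
(P2/P1)^exp = 2.0912
T2 = 373.7400 * 2.0912 = 781.5624 K

781.5624 K


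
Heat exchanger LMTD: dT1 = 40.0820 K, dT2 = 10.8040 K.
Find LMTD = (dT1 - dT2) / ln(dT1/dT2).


dT1/dT2 = 3.7099
ln(dT1/dT2) = 1.3110
LMTD = 29.2780 / 1.3110 = 22.3324 K

22.3324 K


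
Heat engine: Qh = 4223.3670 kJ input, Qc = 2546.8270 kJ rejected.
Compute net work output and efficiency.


W = 4223.3670 - 2546.8270 = 1676.5400 kJ
eta = 1676.5400 / 4223.3670 = 0.3970 = 39.6968%

W = 1676.5400 kJ, eta = 39.6968%


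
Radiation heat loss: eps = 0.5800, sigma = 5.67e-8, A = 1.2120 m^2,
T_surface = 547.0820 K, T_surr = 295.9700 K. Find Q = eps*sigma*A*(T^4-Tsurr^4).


T^4 = 8.9580e+10
Tsurr^4 = 7.6735e+09
Q = 0.5800 * 5.67e-8 * 1.2120 * 8.1906e+10 = 3264.6063 W

3264.6063 W


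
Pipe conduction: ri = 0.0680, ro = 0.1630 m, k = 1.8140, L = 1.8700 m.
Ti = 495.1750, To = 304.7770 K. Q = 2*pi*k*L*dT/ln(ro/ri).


dT = 190.3980 K
ln(ro/ri) = 0.8742
Q = 2*pi*1.8140*1.8700*190.3980 / 0.8742 = 4641.8300 W

4641.8300 W


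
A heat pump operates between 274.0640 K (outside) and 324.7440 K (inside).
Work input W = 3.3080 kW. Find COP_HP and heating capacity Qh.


COP = 324.7440 / 50.6800 = 6.4077
Qh = 6.4077 * 3.3080 = 21.1968 kW

COP = 6.4077, Qh = 21.1968 kW


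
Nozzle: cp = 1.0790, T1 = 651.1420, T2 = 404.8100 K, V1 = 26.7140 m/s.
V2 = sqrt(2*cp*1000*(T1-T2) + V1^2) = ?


dT = 246.3320 K
2*cp*1000*dT = 531584.4560
V1^2 = 713.6378
V2 = sqrt(532298.0938) = 729.5876 m/s

729.5876 m/s


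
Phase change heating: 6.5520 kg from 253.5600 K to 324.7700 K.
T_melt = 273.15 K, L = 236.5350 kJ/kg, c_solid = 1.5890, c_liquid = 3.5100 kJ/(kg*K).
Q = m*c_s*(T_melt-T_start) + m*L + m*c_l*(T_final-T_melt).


Q1 (sensible, solid) = 6.5520 * 1.5890 * 19.5900 = 203.9540 kJ
Q2 (latent) = 6.5520 * 236.5350 = 1549.7773 kJ
Q3 (sensible, liquid) = 6.5520 * 3.5100 * 51.6200 = 1187.1320 kJ
Q_total = 2940.8633 kJ

2940.8633 kJ


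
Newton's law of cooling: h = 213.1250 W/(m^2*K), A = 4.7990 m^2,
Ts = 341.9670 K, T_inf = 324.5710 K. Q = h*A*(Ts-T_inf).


dT = 17.3960 K
Q = 213.1250 * 4.7990 * 17.3960 = 17792.4005 W

17792.4005 W


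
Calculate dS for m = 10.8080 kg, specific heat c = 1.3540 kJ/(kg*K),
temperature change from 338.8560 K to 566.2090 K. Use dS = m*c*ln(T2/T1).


T2/T1 = 1.6709
ln(T2/T1) = 0.5134
dS = 10.8080 * 1.3540 * 0.5134 = 7.5129 kJ/K

7.5129 kJ/K


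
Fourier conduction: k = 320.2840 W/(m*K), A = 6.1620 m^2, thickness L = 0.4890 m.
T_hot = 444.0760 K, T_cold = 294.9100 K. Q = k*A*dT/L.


dT = 149.1660 K
Q = 320.2840 * 6.1620 * 149.1660 / 0.4890 = 602029.7078 W

602029.7078 W


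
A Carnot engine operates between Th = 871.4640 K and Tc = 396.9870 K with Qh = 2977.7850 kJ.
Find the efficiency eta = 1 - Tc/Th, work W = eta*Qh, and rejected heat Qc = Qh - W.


eta = 1 - 396.9870/871.4640 = 0.5445
W = 0.5445 * 2977.7850 = 1621.2838 kJ
Qc = 2977.7850 - 1621.2838 = 1356.5012 kJ

eta = 54.4460%, W = 1621.2838 kJ, Qc = 1356.5012 kJ


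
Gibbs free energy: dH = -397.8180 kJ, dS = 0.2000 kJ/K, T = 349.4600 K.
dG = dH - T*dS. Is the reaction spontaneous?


T*dS = 349.4600 * 0.2000 = 69.8920 kJ
dG = -397.8180 - 69.8920 = -467.7100 kJ (spontaneous)

dG = -467.7100 kJ, spontaneous


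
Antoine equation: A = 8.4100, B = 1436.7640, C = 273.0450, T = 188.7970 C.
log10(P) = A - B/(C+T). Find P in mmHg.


C+T = 461.8420
B/(C+T) = 3.1109
log10(P) = 8.4100 - 3.1109 = 5.2991
P = 10^5.2991 = 199093.5987 mmHg

199093.5987 mmHg


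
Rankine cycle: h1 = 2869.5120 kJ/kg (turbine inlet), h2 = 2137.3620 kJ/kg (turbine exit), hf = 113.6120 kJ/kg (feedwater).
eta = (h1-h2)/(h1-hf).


W = 732.1500 kJ/kg
Q_in = 2755.9000 kJ/kg
eta = 0.2657 = 26.5666%

eta = 26.5666%


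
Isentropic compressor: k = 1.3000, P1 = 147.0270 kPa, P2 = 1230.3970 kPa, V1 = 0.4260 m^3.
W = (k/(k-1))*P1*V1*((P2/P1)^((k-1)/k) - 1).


(k-1)/k = 0.2308
(P2/P1)^exp = 1.6327
W = 4.3333 * 147.0270 * 0.4260 * (1.6327 - 1) = 171.7349 kJ

171.7349 kJ


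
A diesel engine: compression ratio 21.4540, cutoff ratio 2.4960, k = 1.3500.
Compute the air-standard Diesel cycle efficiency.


r^(k-1) = 2.9243
rc^k = 3.4378
eta = 0.5872 = 58.7234%

58.7234%


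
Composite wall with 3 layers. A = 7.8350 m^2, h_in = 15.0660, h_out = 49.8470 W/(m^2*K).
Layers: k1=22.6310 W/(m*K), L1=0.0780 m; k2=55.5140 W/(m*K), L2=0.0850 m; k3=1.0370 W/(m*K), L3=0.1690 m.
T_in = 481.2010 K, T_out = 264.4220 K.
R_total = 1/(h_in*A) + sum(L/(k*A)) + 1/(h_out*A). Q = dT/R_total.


R_conv_in = 1/(15.0660*7.8350) = 0.0085
R_1 = 0.0780/(22.6310*7.8350) = 0.0004
R_2 = 0.0850/(55.5140*7.8350) = 0.0002
R_3 = 0.1690/(1.0370*7.8350) = 0.0208
R_conv_out = 1/(49.8470*7.8350) = 0.0026
R_total = 0.0325 K/W
Q = 216.7790 / 0.0325 = 6676.7738 W

R_total = 0.0325 K/W, Q = 6676.7738 W


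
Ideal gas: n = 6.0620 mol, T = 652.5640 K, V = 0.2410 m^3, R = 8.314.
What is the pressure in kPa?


P = nRT/V = 6.0620 * 8.314 * 652.5640 / 0.2410
= 32888.8784 / 0.2410 = 136468.3753 Pa = 136.4684 kPa

136.4684 kPa


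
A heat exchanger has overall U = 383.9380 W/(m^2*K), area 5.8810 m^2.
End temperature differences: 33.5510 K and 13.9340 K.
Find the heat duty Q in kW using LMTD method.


LMTD = 22.3241 K
Q = 383.9380 * 5.8810 * 22.3241 = 50406.5597 W = 50.4066 kW

50.4066 kW


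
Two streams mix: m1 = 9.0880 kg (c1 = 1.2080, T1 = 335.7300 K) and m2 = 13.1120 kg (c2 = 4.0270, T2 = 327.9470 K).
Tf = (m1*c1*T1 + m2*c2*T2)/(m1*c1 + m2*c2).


num = 21002.0114
den = 63.7803
Tf = 329.2867 K

329.2867 K


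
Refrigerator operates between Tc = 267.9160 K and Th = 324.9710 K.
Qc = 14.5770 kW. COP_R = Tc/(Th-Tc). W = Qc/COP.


COP = 267.9160 / 57.0550 = 4.6957
W = 14.5770 / 4.6957 = 3.1043 kW

COP = 4.6957, W = 3.1043 kW


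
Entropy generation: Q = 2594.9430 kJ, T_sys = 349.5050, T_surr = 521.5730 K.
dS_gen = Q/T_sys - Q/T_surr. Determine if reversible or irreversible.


dS_sys = 2594.9430/349.5050 = 7.4246 kJ/K
dS_surr = -2594.9430/521.5730 = -4.9752 kJ/K
dS_gen = 7.4246 - 4.9752 = 2.4494 kJ/K (irreversible)

dS_gen = 2.4494 kJ/K, irreversible


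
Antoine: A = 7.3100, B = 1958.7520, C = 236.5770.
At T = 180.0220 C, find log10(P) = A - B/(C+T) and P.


C+T = 416.5990
B/(C+T) = 4.7018
log10(P) = 7.3100 - 4.7018 = 2.6082
P = 10^2.6082 = 405.7249 mmHg

405.7249 mmHg


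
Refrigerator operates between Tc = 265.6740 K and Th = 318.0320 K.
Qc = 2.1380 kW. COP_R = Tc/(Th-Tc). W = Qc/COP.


COP = 265.6740 / 52.3580 = 5.0742
W = 2.1380 / 5.0742 = 0.4213 kW

COP = 5.0742, W = 0.4213 kW


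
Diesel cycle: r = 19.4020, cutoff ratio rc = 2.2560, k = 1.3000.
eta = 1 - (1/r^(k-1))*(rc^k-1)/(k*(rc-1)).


r^(k-1) = 2.4342
rc^k = 2.8797
eta = 0.5271 = 52.7076%

52.7076%


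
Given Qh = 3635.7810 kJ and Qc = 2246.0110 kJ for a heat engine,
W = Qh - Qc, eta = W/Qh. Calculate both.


W = 3635.7810 - 2246.0110 = 1389.7700 kJ
eta = 1389.7700 / 3635.7810 = 0.3822 = 38.2248%

W = 1389.7700 kJ, eta = 38.2248%


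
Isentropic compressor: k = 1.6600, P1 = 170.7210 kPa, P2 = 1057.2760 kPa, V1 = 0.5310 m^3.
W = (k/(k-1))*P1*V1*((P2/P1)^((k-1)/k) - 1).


(k-1)/k = 0.3976
(P2/P1)^exp = 2.0647
W = 2.5152 * 170.7210 * 0.5310 * (2.0647 - 1) = 242.7527 kJ

242.7527 kJ


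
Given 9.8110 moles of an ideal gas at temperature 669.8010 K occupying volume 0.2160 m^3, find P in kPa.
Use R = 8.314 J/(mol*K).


P = nRT/V = 9.8110 * 8.314 * 669.8010 / 0.2160
= 54634.7660 / 0.2160 = 252938.7316 Pa = 252.9387 kPa

252.9387 kPa


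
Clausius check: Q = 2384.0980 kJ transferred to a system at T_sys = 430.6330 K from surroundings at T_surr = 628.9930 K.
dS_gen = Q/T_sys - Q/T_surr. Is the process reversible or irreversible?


dS_sys = 2384.0980/430.6330 = 5.5363 kJ/K
dS_surr = -2384.0980/628.9930 = -3.7903 kJ/K
dS_gen = 5.5363 - 3.7903 = 1.7459 kJ/K (irreversible)

dS_gen = 1.7459 kJ/K, irreversible


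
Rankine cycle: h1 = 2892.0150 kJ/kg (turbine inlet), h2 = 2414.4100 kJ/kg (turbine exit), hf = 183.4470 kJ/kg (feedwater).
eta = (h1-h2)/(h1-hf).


W = 477.6050 kJ/kg
Q_in = 2708.5680 kJ/kg
eta = 0.1763 = 17.6331%

eta = 17.6331%


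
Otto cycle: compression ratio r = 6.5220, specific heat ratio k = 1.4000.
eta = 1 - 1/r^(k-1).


r^(k-1) = 2.1172
eta = 1 - 1/2.1172 = 0.5277 = 52.7668%

52.7668%


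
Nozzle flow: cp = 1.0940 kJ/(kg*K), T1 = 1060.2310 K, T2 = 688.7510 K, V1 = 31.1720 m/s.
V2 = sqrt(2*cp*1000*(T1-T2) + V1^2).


dT = 371.4800 K
2*cp*1000*dT = 812798.2400
V1^2 = 971.6936
V2 = sqrt(813769.9336) = 902.0920 m/s

902.0920 m/s


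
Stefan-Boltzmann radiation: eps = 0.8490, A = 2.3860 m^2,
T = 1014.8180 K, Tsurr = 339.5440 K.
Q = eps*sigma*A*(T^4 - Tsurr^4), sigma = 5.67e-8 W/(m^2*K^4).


T^4 = 1.0606e+12
Tsurr^4 = 1.3292e+10
Q = 0.8490 * 5.67e-8 * 2.3860 * 1.0473e+12 = 120291.9940 W

120291.9940 W


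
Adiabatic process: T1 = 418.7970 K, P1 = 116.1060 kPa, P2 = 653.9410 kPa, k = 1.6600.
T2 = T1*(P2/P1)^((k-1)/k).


(k-1)/k = 0.3976
(P2/P1)^exp = 1.9882
T2 = 418.7970 * 1.9882 = 832.6610 K

832.6610 K


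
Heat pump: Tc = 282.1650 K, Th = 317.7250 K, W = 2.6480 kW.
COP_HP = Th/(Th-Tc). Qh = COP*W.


COP = 317.7250 / 35.5600 = 8.9349
Qh = 8.9349 * 2.6480 = 23.6596 kW

COP = 8.9349, Qh = 23.6596 kW


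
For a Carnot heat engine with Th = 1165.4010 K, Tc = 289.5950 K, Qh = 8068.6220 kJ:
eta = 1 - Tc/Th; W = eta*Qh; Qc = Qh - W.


eta = 1 - 289.5950/1165.4010 = 0.7515
W = 0.7515 * 8068.6220 = 6063.6189 kJ
Qc = 8068.6220 - 6063.6189 = 2005.0031 kJ

eta = 75.1506%, W = 6063.6189 kJ, Qc = 2005.0031 kJ


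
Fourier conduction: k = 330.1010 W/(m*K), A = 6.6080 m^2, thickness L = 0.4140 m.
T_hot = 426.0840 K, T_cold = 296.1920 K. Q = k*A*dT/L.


dT = 129.8920 K
Q = 330.1010 * 6.6080 * 129.8920 / 0.4140 = 684382.5648 W

684382.5648 W


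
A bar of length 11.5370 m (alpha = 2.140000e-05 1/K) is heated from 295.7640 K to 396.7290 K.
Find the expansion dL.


dT = 100.9650 K
dL = 2.140000e-05 * 11.5370 * 100.9650 = 0.024927 m
L_final = 11.561927 m

dL = 0.024927 m


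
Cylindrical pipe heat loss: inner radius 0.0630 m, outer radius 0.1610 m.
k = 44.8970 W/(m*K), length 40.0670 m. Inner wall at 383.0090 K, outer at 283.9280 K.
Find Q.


dT = 99.0810 K
ln(ro/ri) = 0.9383
Q = 2*pi*44.8970*40.0670*99.0810 / 0.9383 = 1193566.8133 W

1193566.8133 W


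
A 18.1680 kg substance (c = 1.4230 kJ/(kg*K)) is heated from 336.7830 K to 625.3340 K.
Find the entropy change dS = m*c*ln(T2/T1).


T2/T1 = 1.8568
ln(T2/T1) = 0.6188
dS = 18.1680 * 1.4230 * 0.6188 = 15.9991 kJ/K

15.9991 kJ/K


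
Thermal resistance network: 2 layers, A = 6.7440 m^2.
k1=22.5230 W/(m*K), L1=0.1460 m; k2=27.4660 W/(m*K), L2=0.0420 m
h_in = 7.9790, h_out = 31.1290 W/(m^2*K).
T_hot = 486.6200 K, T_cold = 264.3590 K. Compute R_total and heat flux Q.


R_conv_in = 1/(7.9790*6.7440) = 0.0186
R_1 = 0.1460/(22.5230*6.7440) = 0.0010
R_2 = 0.0420/(27.4660*6.7440) = 0.0002
R_conv_out = 1/(31.1290*6.7440) = 0.0048
R_total = 0.0245 K/W
Q = 222.2610 / 0.0245 = 9058.8946 W

R_total = 0.0245 K/W, Q = 9058.8946 W


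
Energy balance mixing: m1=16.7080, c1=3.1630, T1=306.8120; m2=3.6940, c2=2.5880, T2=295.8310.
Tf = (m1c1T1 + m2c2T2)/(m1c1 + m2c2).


num = 19042.3834
den = 62.4075
Tf = 305.1298 K

305.1298 K


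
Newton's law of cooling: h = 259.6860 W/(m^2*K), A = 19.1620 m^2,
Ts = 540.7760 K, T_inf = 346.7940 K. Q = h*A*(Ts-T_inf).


dT = 193.9820 K
Q = 259.6860 * 19.1620 * 193.9820 = 965274.4378 W

965274.4378 W


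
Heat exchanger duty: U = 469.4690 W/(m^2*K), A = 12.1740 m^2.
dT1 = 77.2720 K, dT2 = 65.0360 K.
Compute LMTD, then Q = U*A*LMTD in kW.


LMTD = 70.9783 K
Q = 469.4690 * 12.1740 * 70.9783 = 405663.4197 W = 405.6634 kW

405.6634 kW


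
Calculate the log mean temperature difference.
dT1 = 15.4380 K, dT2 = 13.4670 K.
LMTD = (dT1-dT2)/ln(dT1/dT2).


dT1/dT2 = 1.1464
ln(dT1/dT2) = 0.1366
LMTD = 1.9710 / 0.1366 = 14.4301 K

14.4301 K


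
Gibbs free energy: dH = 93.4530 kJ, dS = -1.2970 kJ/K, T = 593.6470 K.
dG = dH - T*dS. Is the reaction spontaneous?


T*dS = 593.6470 * -1.2970 = -769.9602 kJ
dG = 93.4530 + 769.9602 = 863.4132 kJ (non-spontaneous)

dG = 863.4132 kJ, non-spontaneous


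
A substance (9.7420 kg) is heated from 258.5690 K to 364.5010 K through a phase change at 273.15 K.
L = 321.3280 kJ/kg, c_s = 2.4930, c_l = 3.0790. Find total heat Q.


Q1 (sensible, solid) = 9.7420 * 2.4930 * 14.5810 = 354.1259 kJ
Q2 (latent) = 9.7420 * 321.3280 = 3130.3774 kJ
Q3 (sensible, liquid) = 9.7420 * 3.0790 * 91.3510 = 2740.1297 kJ
Q_total = 6224.6330 kJ

6224.6330 kJ


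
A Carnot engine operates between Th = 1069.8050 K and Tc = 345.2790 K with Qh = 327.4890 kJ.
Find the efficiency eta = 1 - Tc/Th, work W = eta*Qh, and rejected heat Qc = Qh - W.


eta = 1 - 345.2790/1069.8050 = 0.6773
W = 0.6773 * 327.4890 = 221.7921 kJ
Qc = 327.4890 - 221.7921 = 105.6969 kJ

eta = 67.7251%, W = 221.7921 kJ, Qc = 105.6969 kJ


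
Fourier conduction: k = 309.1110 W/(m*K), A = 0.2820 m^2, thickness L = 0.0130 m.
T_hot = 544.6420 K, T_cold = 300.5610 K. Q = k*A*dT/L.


dT = 244.0810 K
Q = 309.1110 * 0.2820 * 244.0810 / 0.0130 = 1636643.8770 W

1636643.8770 W


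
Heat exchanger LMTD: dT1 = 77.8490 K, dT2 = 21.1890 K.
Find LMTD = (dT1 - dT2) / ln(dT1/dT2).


dT1/dT2 = 3.6740
ln(dT1/dT2) = 1.3013
LMTD = 56.6600 / 1.3013 = 43.5414 K

43.5414 K


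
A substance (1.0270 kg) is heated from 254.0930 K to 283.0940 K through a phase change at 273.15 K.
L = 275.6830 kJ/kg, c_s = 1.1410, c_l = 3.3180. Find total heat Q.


Q1 (sensible, solid) = 1.0270 * 1.1410 * 19.0570 = 22.3311 kJ
Q2 (latent) = 1.0270 * 275.6830 = 283.1264 kJ
Q3 (sensible, liquid) = 1.0270 * 3.3180 * 9.9440 = 33.8850 kJ
Q_total = 339.3426 kJ

339.3426 kJ


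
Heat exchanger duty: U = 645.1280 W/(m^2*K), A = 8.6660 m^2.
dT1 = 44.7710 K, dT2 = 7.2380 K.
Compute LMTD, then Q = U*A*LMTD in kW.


LMTD = 20.5975 K
Q = 645.1280 * 8.6660 * 20.5975 = 115153.7472 W = 115.1537 kW

115.1537 kW


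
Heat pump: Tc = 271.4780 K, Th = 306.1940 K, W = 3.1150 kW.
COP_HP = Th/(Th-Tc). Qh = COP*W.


COP = 306.1940 / 34.7160 = 8.8200
Qh = 8.8200 * 3.1150 = 27.4742 kW

COP = 8.8200, Qh = 27.4742 kW


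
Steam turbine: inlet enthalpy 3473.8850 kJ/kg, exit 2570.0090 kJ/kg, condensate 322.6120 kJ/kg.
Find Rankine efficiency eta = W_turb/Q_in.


W = 903.8760 kJ/kg
Q_in = 3151.2730 kJ/kg
eta = 0.2868 = 28.6829%

eta = 28.6829%


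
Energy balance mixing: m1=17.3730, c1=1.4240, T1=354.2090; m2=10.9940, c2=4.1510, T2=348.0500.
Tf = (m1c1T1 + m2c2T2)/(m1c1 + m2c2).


num = 24646.4728
den = 70.3752
Tf = 350.2151 K

350.2151 K


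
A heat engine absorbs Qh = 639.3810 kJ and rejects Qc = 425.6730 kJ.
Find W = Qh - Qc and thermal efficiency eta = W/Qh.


W = 639.3810 - 425.6730 = 213.7080 kJ
eta = 213.7080 / 639.3810 = 0.3342 = 33.4242%

W = 213.7080 kJ, eta = 33.4242%


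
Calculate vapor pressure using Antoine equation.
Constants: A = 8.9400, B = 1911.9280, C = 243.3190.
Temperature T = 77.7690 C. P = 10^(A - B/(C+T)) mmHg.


C+T = 321.0880
B/(C+T) = 5.9545
log10(P) = 8.9400 - 5.9545 = 2.9855
P = 10^2.9855 = 967.0978 mmHg

967.0978 mmHg


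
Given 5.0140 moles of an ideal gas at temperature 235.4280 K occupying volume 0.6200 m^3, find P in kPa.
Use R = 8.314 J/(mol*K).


P = nRT/V = 5.0140 * 8.314 * 235.4280 / 0.6200
= 9814.1448 / 0.6200 = 15829.2659 Pa = 15.8293 kPa

15.8293 kPa


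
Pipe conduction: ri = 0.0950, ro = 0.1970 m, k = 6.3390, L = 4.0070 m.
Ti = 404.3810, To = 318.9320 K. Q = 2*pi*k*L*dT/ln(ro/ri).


dT = 85.4490 K
ln(ro/ri) = 0.7293
Q = 2*pi*6.3390*4.0070*85.4490 / 0.7293 = 18698.4132 W

18698.4132 W


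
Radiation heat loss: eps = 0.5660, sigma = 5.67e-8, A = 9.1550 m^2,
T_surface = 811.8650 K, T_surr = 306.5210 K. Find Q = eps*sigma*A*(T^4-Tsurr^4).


T^4 = 4.3445e+11
Tsurr^4 = 8.8276e+09
Q = 0.5660 * 5.67e-8 * 9.1550 * 4.2562e+11 = 125048.2826 W

125048.2826 W


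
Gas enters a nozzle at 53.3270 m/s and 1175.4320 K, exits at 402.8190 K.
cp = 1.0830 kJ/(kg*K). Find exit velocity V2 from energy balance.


dT = 772.6130 K
2*cp*1000*dT = 1673479.7580
V1^2 = 2843.7689
V2 = sqrt(1676323.5269) = 1294.7291 m/s

1294.7291 m/s


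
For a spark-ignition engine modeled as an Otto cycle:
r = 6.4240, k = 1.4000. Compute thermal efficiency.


r^(k-1) = 2.1044
eta = 1 - 1/2.1044 = 0.5248 = 52.4799%

52.4799%


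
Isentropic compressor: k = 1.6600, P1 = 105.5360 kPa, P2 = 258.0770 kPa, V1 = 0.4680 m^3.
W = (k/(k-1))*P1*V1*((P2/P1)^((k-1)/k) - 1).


(k-1)/k = 0.3976
(P2/P1)^exp = 1.4269
W = 2.5152 * 105.5360 * 0.4680 * (1.4269 - 1) = 53.0360 kJ

53.0360 kJ


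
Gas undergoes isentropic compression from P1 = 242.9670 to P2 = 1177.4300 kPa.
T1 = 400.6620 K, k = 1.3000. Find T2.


(k-1)/k = 0.2308
(P2/P1)^exp = 1.4394
T2 = 400.6620 * 1.4394 = 576.6929 K

576.6929 K


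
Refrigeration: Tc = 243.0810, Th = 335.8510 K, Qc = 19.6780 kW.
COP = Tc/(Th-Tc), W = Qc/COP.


COP = 243.0810 / 92.7700 = 2.6203
W = 19.6780 / 2.6203 = 7.5100 kW

COP = 2.6203, W = 7.5100 kW


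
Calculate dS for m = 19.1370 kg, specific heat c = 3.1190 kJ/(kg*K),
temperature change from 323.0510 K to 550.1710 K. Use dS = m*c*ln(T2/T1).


T2/T1 = 1.7030
ln(T2/T1) = 0.5324
dS = 19.1370 * 3.1190 * 0.5324 = 31.7792 kJ/K

31.7792 kJ/K


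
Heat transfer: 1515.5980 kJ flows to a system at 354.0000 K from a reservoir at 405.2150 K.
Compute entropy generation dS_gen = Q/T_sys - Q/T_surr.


dS_sys = 1515.5980/354.0000 = 4.2814 kJ/K
dS_surr = -1515.5980/405.2150 = -3.7402 kJ/K
dS_gen = 4.2814 - 3.7402 = 0.5411 kJ/K (irreversible)

dS_gen = 0.5411 kJ/K, irreversible


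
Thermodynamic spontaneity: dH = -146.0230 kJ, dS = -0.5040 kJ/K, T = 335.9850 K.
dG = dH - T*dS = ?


T*dS = 335.9850 * -0.5040 = -169.3364 kJ
dG = -146.0230 + 169.3364 = 23.3134 kJ (non-spontaneous)

dG = 23.3134 kJ, non-spontaneous


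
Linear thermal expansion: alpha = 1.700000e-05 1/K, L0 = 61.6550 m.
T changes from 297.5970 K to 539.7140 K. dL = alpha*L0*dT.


dT = 242.1170 K
dL = 1.700000e-05 * 61.6550 * 242.1170 = 0.253771 m
L_final = 61.908771 m

dL = 0.253771 m


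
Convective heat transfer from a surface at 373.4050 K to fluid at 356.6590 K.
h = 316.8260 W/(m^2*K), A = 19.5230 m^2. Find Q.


dT = 16.7460 K
Q = 316.8260 * 19.5230 * 16.7460 = 103580.6079 W

103580.6079 W


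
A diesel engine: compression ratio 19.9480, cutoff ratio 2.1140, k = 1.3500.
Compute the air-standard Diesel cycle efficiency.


r^(k-1) = 2.8508
rc^k = 2.7472
eta = 0.5925 = 59.2469%

59.2469%


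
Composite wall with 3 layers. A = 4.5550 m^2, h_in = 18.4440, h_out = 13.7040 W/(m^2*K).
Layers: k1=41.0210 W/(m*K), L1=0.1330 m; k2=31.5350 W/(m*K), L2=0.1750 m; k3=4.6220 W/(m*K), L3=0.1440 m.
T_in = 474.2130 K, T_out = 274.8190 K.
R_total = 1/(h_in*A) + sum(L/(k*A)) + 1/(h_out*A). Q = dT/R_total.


R_conv_in = 1/(18.4440*4.5550) = 0.0119
R_1 = 0.1330/(41.0210*4.5550) = 0.0007
R_2 = 0.1750/(31.5350*4.5550) = 0.0012
R_3 = 0.1440/(4.6220*4.5550) = 0.0068
R_conv_out = 1/(13.7040*4.5550) = 0.0160
R_total = 0.0367 K/W
Q = 199.3940 / 0.0367 = 5434.1178 W

R_total = 0.0367 K/W, Q = 5434.1178 W


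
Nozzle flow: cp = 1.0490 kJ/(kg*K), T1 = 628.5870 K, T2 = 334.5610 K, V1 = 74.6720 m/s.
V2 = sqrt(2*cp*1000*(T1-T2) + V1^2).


dT = 294.0260 K
2*cp*1000*dT = 616866.5480
V1^2 = 5575.9076
V2 = sqrt(622442.4556) = 788.9502 m/s

788.9502 m/s


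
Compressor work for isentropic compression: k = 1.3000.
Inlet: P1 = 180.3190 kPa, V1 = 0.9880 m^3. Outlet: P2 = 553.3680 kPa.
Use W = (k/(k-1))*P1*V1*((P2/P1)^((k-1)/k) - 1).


(k-1)/k = 0.2308
(P2/P1)^exp = 1.2953
W = 4.3333 * 180.3190 * 0.9880 * (1.2953 - 1) = 227.9915 kJ

227.9915 kJ


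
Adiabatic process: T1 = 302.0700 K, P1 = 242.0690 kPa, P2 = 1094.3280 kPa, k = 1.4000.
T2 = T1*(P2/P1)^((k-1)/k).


(k-1)/k = 0.2857
(P2/P1)^exp = 1.5389
T2 = 302.0700 * 1.5389 = 464.8469 K

464.8469 K


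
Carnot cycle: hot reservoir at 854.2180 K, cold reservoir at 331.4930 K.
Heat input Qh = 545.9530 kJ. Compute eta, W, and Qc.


eta = 1 - 331.4930/854.2180 = 0.6119
W = 0.6119 * 545.9530 = 334.0872 kJ
Qc = 545.9530 - 334.0872 = 211.8658 kJ

eta = 61.1934%, W = 334.0872 kJ, Qc = 211.8658 kJ


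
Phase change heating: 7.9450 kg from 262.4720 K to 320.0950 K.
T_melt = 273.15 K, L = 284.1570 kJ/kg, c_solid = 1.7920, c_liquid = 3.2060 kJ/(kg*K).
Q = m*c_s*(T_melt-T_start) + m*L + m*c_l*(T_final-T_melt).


Q1 (sensible, solid) = 7.9450 * 1.7920 * 10.6780 = 152.0274 kJ
Q2 (latent) = 7.9450 * 284.1570 = 2257.6274 kJ
Q3 (sensible, liquid) = 7.9450 * 3.2060 * 46.9450 = 1195.7675 kJ
Q_total = 3605.4223 kJ

3605.4223 kJ


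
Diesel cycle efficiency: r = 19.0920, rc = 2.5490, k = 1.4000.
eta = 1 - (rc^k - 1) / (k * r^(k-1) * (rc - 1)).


r^(k-1) = 3.2534
rc^k = 3.7061
eta = 0.6164 = 61.6448%

61.6448%


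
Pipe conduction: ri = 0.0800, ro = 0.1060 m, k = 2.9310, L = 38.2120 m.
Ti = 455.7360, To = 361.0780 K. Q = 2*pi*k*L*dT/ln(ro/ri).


dT = 94.6580 K
ln(ro/ri) = 0.2814
Q = 2*pi*2.9310*38.2120*94.6580 / 0.2814 = 236706.1045 W

236706.1045 W


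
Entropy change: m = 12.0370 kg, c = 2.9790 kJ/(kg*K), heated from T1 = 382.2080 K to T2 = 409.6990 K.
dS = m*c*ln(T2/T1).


T2/T1 = 1.0719
ln(T2/T1) = 0.0695
dS = 12.0370 * 2.9790 * 0.0695 = 2.4906 kJ/K

2.4906 kJ/K


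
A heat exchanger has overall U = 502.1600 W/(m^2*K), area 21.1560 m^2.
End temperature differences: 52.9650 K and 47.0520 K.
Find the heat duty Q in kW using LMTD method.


LMTD = 49.9502 K
Q = 502.1600 * 21.1560 * 49.9502 = 530655.6061 W = 530.6556 kW

530.6556 kW


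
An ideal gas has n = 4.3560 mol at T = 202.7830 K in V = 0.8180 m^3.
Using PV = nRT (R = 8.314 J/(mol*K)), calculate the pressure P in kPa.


P = nRT/V = 4.3560 * 8.314 * 202.7830 / 0.8180
= 7343.9453 / 0.8180 = 8977.9283 Pa = 8.9779 kPa

8.9779 kPa


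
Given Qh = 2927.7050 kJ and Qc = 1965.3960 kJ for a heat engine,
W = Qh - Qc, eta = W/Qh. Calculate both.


W = 2927.7050 - 1965.3960 = 962.3090 kJ
eta = 962.3090 / 2927.7050 = 0.3287 = 32.8691%

W = 962.3090 kJ, eta = 32.8691%
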